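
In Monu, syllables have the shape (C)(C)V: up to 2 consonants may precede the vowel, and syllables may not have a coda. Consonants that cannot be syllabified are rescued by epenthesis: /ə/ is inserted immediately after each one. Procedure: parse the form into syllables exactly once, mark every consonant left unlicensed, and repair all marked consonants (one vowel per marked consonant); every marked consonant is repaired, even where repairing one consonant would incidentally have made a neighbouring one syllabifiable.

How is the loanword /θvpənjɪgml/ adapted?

Syllabifying with onset maximization leaves /θ/, /g/, /m/, /l/ stranded (no codas are permitted; onsets may contain at most 2 consonants).
Each unlicensed consonant becomes the onset of a new syllable: /θ/ → /θə/, /g/ → /gə/, /m/ → /mə/, /l/ → /lə/.

θəvpənjɪgəmələ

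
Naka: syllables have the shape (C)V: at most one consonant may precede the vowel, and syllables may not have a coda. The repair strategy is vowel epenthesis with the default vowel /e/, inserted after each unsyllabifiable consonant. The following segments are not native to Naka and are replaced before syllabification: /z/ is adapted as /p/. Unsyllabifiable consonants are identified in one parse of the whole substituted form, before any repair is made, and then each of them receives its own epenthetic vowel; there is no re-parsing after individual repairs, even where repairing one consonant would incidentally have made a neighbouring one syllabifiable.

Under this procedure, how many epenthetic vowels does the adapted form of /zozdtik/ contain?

3

After substitution the input is /popdtik/.
The unsyllabifiable consonants are /p/, /d/, /k/; each receives one epenthetic vowel.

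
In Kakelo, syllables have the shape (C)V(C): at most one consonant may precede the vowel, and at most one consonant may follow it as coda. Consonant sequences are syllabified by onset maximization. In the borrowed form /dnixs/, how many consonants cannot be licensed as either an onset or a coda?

2

Syllabifying with onset maximization leaves /d/, /s/ stranded (at most one coda consonant is licensed; onsets are limited to one consonant).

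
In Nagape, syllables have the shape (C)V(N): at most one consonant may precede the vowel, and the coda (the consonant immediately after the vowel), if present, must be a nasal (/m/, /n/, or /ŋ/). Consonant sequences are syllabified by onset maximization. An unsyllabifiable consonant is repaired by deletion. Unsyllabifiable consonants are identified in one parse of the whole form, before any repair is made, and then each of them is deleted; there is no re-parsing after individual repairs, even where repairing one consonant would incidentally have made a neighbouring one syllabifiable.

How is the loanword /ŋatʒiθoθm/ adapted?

Under (C)V(N), the unsyllabifiable consonants are /t/, /θ/, /m/ (only a nasal (/m/, /n/, or /ŋ/) is licensed in coda position; onsets are limited to one consonant).
Each unlicensed consonant is deleted: /t/, /θ/, /m/.

ŋaʒiθo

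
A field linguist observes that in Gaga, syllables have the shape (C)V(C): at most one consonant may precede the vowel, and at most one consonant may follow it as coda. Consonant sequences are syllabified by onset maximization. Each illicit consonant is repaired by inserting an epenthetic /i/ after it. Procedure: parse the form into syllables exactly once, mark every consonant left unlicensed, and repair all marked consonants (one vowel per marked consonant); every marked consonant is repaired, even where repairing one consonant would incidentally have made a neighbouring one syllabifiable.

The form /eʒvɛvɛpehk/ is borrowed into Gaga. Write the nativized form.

Syllabifying with onset maximization leaves /k/ stranded (at most one coda consonant is licensed; onsets are limited to one consonant).
Epenthesis after each stranded consonant: /k/ → /ki/.

eʒvɛvɛpehki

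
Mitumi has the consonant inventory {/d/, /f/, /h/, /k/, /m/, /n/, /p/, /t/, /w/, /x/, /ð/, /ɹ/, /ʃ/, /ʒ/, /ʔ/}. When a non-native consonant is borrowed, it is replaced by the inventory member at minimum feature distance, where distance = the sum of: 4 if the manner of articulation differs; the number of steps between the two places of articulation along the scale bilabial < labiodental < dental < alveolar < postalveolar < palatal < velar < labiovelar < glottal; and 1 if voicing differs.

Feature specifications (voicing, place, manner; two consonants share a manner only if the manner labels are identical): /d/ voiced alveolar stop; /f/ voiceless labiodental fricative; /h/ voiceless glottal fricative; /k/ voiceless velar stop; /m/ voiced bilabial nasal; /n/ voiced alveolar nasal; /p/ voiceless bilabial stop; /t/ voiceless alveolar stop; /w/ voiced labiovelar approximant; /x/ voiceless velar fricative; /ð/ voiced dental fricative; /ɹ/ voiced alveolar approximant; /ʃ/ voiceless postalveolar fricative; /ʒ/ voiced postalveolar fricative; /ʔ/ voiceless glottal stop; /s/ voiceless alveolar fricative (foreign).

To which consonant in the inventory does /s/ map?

/ʃ/ is closest: same manner (fricative), place distance 1 (alveolar→postalveolar), same voicing; total 1. Next closest is /f/ at distance 2.

ʃ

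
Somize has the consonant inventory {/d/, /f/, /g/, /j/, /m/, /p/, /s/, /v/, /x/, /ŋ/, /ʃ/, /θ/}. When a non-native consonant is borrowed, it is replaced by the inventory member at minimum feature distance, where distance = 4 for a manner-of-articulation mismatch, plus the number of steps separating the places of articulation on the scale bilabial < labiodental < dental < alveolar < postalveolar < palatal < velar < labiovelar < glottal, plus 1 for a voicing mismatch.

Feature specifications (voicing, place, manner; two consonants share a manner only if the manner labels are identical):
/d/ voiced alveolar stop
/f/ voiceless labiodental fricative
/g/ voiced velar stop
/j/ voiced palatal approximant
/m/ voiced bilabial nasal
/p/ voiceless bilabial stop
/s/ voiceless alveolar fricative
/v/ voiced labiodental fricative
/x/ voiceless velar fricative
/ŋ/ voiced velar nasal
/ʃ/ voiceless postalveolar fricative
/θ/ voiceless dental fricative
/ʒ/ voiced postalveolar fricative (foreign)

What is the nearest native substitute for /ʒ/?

ʃ

/ʃ/ is closest: same manner (fricative), place distance 0 (postalveolar→postalveolar), voicing differs (+1); total 1. Next closest is /s/ at distance 2.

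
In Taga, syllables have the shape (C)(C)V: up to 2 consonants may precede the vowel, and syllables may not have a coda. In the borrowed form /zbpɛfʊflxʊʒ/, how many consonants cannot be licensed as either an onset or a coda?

Under (C)(C)V, the unsyllabifiable consonants are /z/, /f/, /ʒ/ (no codas are permitted; onsets may contain at most 2 consonants).

3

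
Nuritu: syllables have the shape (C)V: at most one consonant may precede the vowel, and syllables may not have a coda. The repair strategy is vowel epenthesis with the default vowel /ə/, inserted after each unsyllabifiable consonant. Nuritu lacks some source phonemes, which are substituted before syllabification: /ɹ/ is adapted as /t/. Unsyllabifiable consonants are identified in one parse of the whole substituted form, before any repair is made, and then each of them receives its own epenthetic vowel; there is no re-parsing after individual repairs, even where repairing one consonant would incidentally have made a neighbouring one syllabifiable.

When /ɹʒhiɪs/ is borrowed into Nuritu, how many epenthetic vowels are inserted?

After substitution the input is /tʒhiɪs/.
The unsyllabifiable consonants are /t/, /ʒ/, /s/; each receives one epenthetic vowel.

3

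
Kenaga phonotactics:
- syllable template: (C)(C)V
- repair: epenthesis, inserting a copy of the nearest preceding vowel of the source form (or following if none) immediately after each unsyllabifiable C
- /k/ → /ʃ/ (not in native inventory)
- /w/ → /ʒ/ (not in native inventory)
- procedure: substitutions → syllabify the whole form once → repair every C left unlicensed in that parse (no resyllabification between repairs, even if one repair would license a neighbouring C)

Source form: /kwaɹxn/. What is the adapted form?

ʃʒaɹaxana

Substitution: /k/ → /ʃ/, /w/ → /ʒ/, giving /ʃʒaɹxn/.
Under (C)(C)V, the unsyllabifiable consonants are /ɹ/, /x/, /n/ (no codas are permitted; onsets may contain at most 2 consonants).
Each unlicensed consonant becomes the onset of a new syllable: /ɹ/ → /ɹa/, /x/ → /xa/, /n/ → /na/.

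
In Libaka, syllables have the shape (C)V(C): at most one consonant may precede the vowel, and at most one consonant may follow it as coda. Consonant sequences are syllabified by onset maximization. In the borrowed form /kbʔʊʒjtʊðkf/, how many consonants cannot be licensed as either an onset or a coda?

5

Syllabifying with onset maximization leaves /k/, /b/, /j/, /k/, /f/ stranded (at most one coda consonant is licensed; onsets are limited to one consonant).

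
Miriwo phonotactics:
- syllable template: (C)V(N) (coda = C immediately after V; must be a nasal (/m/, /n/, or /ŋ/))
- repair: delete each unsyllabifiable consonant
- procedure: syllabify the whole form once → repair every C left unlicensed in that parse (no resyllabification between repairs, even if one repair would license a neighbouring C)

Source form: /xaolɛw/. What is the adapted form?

xaolɛ

The consonants /w/ cannot be parsed into a legal (C)V(N) syllable (only a nasal (/m/, /n/, or /ŋ/) is licensed in coda position; onsets are limited to one consonant).
Deletion applies to /w/.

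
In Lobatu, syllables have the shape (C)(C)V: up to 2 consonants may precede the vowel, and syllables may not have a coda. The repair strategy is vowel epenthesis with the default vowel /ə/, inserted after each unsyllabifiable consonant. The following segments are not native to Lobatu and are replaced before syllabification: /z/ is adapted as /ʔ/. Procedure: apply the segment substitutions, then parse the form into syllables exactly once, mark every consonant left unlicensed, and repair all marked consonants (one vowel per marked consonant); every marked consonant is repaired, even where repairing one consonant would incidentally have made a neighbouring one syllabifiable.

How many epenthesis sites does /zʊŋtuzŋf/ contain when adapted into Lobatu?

After substitution the input is /ʔʊŋtuʔŋf/.
The unsyllabifiable consonants are /ʔ/, /ŋ/, /f/; each receives one epenthetic vowel.

3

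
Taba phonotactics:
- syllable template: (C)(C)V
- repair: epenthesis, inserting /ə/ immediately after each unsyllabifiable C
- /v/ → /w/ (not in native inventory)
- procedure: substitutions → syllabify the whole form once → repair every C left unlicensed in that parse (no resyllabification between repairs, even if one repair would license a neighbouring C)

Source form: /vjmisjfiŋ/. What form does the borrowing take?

Substitution: /v/ → /w/, giving /wjmisjfiŋ/.
The consonants /w/, /s/, /ŋ/ cannot be parsed into a legal (C)(C)V syllable (no codas are permitted; onsets may contain at most 2 consonants).
Epenthesis after each stranded consonant: /w/ → /wə/, /s/ → /sə/, /ŋ/ → /ŋə/.

wəjmisəjfiŋə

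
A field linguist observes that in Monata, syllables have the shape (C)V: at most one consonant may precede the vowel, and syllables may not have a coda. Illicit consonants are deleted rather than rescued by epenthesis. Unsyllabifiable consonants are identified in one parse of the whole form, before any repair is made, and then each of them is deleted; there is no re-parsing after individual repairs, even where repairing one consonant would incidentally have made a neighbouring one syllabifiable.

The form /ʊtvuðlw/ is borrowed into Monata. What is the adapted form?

ʊvu

Syllabifying with onset maximization leaves /t/, /ð/, /l/, /w/ stranded (no codas are permitted; onsets are limited to one consonant).
Deletion applies to /t/, /ð/, /l/, /w/.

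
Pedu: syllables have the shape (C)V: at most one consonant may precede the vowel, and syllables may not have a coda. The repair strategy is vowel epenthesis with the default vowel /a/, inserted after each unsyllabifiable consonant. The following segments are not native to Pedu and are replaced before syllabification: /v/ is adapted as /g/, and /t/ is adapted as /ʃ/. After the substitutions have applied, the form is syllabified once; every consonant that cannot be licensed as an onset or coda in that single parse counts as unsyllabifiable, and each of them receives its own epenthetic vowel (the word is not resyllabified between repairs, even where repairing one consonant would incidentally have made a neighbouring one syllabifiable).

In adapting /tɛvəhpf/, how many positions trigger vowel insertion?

3

After substitution the input is /ʃɛgəhpf/.
The unsyllabifiable consonants are /h/, /p/, /f/; each receives one epenthetic vowel.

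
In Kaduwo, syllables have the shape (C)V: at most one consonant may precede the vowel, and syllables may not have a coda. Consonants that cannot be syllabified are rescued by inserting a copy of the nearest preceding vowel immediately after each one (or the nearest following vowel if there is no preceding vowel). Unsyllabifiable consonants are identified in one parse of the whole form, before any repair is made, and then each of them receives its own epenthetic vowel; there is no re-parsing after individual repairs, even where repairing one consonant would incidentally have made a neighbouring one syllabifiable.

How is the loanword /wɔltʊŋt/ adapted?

wɔlɔtʊŋʊtʊ

Under (C)V, the unsyllabifiable consonants are /l/, /ŋ/, /t/ (no codas are permitted; onsets are limited to one consonant).
Each unlicensed consonant becomes the onset of a new syllable: /l/ → /lɔ/, /ŋ/ → /ŋʊ/, /t/ → /tʊ/.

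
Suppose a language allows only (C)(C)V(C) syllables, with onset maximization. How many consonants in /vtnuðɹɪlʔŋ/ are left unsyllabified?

The consonants /v/, /ʔ/, /ŋ/ cannot be parsed into a legal (C)(C)V(C) syllable (at most one coda consonant is licensed; onsets may contain at most 2 consonants).

3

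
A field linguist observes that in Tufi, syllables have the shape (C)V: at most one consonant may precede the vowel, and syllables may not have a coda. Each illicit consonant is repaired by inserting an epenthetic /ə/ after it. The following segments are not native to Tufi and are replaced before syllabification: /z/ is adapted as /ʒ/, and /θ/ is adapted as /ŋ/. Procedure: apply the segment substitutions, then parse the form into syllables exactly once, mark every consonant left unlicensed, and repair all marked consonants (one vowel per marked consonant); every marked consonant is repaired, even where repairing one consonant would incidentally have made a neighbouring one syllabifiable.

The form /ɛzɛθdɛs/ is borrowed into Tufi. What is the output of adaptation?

Substitution: /z/ → /ʒ/, /θ/ → /ŋ/, giving /ɛʒɛŋdɛs/.
Under (C)V, the unsyllabifiable consonants are /ŋ/, /s/ (no codas are permitted; onsets are limited to one consonant).
Each unlicensed consonant becomes the onset of a new syllable: /ŋ/ → /ŋə/, /s/ → /sə/.

ɛʒɛŋədɛsə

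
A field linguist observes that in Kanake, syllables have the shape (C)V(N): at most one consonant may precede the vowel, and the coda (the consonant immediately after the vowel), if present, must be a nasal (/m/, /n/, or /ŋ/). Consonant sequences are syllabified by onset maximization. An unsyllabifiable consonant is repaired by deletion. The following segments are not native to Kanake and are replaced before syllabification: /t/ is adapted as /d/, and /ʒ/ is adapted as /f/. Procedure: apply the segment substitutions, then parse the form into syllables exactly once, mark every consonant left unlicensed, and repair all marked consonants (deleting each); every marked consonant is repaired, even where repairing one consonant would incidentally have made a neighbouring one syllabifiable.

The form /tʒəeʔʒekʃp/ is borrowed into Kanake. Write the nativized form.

Substitution: /t/ → /d/, /ʒ/ → /f/, giving /dfəeʔfekʃp/.
The consonants /d/, /ʔ/, /k/, /ʃ/, /p/ cannot be parsed into a legal (C)V(N) syllable (only a nasal (/m/, /n/, or /ŋ/) is licensed in coda position; onsets are limited to one consonant).
Each unlicensed consonant is deleted: /d/, /ʔ/, /k/, /ʃ/, /p/.

fəefe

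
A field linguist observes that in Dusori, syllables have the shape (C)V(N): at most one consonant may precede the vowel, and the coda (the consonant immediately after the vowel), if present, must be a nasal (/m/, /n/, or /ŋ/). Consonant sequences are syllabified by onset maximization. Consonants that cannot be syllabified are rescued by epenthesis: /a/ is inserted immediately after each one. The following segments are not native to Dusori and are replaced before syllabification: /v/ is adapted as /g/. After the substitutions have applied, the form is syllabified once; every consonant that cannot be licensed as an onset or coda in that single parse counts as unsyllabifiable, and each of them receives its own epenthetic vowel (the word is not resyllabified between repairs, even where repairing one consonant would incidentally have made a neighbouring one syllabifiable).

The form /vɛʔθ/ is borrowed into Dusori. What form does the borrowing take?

Substitution: /v/ → /g/, giving /gɛʔθ/.
The consonants /ʔ/, /θ/ cannot be parsed into a legal (C)V(N) syllable (only a nasal (/m/, /n/, or /ŋ/) is licensed in coda position; onsets are limited to one consonant).
Epenthesis after each stranded consonant: /ʔ/ → /ʔa/, /θ/ → /θa/.

gɛʔaθa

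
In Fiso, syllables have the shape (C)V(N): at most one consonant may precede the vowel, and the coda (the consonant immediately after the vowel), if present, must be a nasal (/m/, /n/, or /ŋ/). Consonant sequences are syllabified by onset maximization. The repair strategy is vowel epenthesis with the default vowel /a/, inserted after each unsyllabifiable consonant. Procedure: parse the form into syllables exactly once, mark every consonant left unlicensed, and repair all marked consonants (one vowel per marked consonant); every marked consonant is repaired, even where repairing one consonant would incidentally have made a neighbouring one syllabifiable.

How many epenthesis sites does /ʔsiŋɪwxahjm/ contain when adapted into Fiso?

The unsyllabifiable consonants are /ʔ/, /w/, /h/, /j/, /m/; each receives one epenthetic vowel.

5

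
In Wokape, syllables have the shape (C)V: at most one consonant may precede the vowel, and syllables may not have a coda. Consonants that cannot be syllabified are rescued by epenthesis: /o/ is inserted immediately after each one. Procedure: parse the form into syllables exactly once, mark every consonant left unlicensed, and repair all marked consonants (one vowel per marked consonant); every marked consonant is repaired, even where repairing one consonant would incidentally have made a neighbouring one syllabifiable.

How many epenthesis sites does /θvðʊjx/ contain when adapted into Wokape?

4

The unsyllabifiable consonants are /θ/, /v/, /j/, /x/; each receives one epenthetic vowel.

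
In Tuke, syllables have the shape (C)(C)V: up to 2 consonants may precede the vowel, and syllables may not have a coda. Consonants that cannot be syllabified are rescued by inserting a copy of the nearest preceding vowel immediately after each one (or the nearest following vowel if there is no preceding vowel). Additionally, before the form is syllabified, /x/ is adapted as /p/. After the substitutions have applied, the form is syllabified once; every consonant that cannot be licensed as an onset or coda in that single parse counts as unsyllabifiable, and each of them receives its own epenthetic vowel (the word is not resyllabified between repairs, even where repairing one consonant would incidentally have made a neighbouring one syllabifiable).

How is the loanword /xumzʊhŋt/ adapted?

pumzʊhʊŋʊtʊ

Substitution: /x/ → /p/, giving /pumzʊhŋt/.
The consonants /h/, /ŋ/, /t/ cannot be parsed into a legal (C)(C)V syllable (no codas are permitted; onsets may contain at most 2 consonants).
Each unlicensed consonant becomes the onset of a new syllable: /h/ → /hʊ/, /ŋ/ → /ŋʊ/, /t/ → /tʊ/.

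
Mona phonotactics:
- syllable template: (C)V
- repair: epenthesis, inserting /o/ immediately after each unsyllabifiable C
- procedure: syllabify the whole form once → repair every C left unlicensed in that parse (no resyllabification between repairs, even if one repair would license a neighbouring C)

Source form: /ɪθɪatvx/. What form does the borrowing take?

ɪθɪatovoxo

The consonants /t/, /v/, /x/ cannot be parsed into a legal (C)V syllable (no codas are permitted; onsets are limited to one consonant).
Epenthesis after each stranded consonant: /t/ → /to/, /v/ → /vo/, /x/ → /xo/.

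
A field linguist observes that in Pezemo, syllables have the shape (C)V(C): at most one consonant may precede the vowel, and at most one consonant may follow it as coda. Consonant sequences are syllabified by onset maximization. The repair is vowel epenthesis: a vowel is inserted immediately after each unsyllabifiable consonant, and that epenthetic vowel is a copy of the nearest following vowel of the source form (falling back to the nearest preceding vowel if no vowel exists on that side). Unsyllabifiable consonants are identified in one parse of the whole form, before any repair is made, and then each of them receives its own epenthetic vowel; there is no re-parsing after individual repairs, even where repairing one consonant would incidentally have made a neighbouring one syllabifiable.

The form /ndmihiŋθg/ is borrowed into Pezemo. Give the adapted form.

nidimihiŋθigi

Under (C)V(C), the unsyllabifiable consonants are /n/, /d/, /θ/, /g/ (at most one coda consonant is licensed; onsets are limited to one consonant).
Epenthesis after each stranded consonant: /n/ → /ni/, /d/ → /di/, /θ/ → /θi/, /g/ → /gi/.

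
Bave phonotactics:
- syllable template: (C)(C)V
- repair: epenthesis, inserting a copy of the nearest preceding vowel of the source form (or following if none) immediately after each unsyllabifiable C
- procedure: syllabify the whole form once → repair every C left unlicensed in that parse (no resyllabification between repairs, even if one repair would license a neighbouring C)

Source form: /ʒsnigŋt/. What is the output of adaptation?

Syllabifying with onset maximization leaves /ʒ/, /g/, /ŋ/, /t/ stranded (no codas are permitted; onsets may contain at most 2 consonants).
Epenthesis after each stranded consonant: /ʒ/ → /ʒi/, /g/ → /gi/, /ŋ/ → /ŋi/, /t/ → /ti/.

ʒisnigiŋiti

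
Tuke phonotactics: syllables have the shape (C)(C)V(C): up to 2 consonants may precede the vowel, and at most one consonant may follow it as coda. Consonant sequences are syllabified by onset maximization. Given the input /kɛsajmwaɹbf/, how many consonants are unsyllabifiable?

2

Syllabifying with onset maximization leaves /b/, /f/ stranded (at most one coda consonant is licensed; onsets may contain at most 2 consonants).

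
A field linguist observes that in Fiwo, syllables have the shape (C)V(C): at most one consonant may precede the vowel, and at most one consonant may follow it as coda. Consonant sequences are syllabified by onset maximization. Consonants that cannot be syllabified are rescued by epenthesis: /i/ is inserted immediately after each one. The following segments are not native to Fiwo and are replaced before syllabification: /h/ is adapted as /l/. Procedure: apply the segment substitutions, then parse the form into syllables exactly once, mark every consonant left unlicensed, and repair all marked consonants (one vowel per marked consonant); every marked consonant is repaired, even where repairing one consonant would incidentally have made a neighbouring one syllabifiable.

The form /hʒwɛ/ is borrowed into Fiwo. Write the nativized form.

liʒiwɛ

Substitution: /h/ → /l/, giving /lʒwɛ/.
The consonants /l/, /ʒ/ cannot be parsed into a legal (C)V(C) syllable (at most one coda consonant is licensed; onsets are limited to one consonant).
Epenthesis after each stranded consonant: /l/ → /li/, /ʒ/ → /ʒi/.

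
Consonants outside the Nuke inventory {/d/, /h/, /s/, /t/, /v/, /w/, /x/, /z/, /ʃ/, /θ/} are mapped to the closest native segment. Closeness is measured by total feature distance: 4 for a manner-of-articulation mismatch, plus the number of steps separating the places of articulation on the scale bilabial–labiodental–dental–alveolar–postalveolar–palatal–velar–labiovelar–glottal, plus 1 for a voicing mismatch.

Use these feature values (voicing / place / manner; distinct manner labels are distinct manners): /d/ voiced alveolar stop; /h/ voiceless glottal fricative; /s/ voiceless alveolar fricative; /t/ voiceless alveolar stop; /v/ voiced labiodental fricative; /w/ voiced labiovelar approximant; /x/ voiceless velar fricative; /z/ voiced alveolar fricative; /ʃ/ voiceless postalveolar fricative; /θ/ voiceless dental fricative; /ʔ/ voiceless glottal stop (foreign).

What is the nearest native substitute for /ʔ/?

/h/ is closest: manner differs (stop→fricative, +4), place distance 0 (glottal→glottal), same voicing; total 4. Next closest is /t/ at distance 5.

h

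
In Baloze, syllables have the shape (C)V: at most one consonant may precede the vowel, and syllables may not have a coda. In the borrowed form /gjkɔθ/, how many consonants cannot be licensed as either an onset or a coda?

Syllabifying with onset maximization leaves /g/, /j/, /θ/ stranded (no codas are permitted; onsets are limited to one consonant).

3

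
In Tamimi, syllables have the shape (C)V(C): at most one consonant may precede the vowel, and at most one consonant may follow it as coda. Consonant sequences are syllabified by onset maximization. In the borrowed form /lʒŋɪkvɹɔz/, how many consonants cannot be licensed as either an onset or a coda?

Under (C)V(C), the unsyllabifiable consonants are /l/, /ʒ/, /v/ (at most one coda consonant is licensed; onsets are limited to one consonant).

3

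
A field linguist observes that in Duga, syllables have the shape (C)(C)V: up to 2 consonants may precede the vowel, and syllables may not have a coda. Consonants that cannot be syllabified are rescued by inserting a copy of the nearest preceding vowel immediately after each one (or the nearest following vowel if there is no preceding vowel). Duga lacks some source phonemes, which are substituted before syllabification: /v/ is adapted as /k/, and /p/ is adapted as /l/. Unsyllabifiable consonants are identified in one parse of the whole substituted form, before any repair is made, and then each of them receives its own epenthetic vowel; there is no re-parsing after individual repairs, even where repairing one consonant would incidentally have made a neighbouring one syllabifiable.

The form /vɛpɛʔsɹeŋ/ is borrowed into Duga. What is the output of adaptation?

kɛlɛʔɛsɹeŋe

Substitution: /v/ → /k/, /p/ → /l/, giving /kɛlɛʔsɹeŋ/.
Under (C)(C)V, the unsyllabifiable consonants are /ʔ/, /ŋ/ (no codas are permitted; onsets may contain at most 2 consonants).
Inserting the epenthetic vowel yields /ʔ/ → /ʔɛ/, /ŋ/ → /ŋe/.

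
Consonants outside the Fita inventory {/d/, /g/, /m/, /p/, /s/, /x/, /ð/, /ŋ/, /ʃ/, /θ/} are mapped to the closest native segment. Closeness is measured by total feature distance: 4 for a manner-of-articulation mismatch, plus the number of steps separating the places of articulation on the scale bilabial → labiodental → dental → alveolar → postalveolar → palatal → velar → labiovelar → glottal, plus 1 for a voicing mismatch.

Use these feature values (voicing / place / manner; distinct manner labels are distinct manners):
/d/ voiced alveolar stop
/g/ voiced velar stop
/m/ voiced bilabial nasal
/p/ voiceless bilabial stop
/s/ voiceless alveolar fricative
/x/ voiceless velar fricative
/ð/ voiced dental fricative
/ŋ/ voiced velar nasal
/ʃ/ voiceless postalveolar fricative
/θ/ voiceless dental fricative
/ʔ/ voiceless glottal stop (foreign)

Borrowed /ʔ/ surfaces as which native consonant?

/g/ is closest: same manner (stop), place distance 2 (glottal→velar), voicing differs (+1); total 3. Next closest is /d/ at distance 6.

g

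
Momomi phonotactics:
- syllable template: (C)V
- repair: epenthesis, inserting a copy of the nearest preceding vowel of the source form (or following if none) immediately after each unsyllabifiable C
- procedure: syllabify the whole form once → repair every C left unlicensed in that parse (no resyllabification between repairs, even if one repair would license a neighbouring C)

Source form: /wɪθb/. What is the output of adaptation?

Under (C)V, the unsyllabifiable consonants are /θ/, /b/ (no codas are permitted; onsets are limited to one consonant).
Epenthesis after each stranded consonant: /θ/ → /θɪ/, /b/ → /bɪ/.

wɪθɪbɪ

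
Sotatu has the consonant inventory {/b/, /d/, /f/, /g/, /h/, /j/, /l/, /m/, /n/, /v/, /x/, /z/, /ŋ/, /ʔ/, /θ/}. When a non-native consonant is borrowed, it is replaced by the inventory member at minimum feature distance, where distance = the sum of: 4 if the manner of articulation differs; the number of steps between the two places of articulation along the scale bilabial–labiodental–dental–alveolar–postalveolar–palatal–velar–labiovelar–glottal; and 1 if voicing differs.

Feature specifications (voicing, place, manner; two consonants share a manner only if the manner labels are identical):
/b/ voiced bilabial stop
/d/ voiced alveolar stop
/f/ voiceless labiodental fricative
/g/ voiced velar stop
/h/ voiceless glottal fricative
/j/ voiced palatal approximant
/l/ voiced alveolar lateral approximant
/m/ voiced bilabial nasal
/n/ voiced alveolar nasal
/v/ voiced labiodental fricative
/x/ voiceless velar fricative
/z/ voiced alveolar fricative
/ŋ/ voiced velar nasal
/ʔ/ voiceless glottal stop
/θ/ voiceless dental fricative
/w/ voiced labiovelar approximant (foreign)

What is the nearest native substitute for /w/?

/j/ is closest: same manner (approximant), place distance 2 (labiovelar→palatal), same voicing; total 2. Next closest is /g/ at distance 5.

j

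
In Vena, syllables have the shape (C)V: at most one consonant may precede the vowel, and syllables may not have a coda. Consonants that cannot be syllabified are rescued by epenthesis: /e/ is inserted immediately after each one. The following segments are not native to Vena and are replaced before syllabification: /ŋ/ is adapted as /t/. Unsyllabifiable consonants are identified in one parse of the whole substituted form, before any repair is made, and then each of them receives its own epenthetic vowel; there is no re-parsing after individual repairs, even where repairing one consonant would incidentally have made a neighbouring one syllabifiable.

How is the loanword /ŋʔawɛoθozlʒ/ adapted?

teʔawɛoθozeleʒe

Substitution: /ŋ/ → /t/, giving /tʔawɛoθozlʒ/.
Under (C)V, the unsyllabifiable consonants are /t/, /z/, /l/, /ʒ/ (no codas are permitted; onsets are limited to one consonant).
Epenthesis after each stranded consonant: /t/ → /te/, /z/ → /ze/, /l/ → /le/, /ʒ/ → /ʒe/.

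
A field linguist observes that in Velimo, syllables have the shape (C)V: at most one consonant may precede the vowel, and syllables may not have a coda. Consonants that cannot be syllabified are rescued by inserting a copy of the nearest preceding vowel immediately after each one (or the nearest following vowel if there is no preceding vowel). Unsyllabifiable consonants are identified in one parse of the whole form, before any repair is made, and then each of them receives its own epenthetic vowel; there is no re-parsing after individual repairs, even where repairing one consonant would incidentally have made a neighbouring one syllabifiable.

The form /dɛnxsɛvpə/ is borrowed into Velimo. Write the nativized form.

The consonants /n/, /x/, /v/ cannot be parsed into a legal (C)V syllable (no codas are permitted; onsets are limited to one consonant).
Each unlicensed consonant becomes the onset of a new syllable: /n/ → /nɛ/, /x/ → /xɛ/, /v/ → /vɛ/.

dɛnɛxɛsɛvɛpə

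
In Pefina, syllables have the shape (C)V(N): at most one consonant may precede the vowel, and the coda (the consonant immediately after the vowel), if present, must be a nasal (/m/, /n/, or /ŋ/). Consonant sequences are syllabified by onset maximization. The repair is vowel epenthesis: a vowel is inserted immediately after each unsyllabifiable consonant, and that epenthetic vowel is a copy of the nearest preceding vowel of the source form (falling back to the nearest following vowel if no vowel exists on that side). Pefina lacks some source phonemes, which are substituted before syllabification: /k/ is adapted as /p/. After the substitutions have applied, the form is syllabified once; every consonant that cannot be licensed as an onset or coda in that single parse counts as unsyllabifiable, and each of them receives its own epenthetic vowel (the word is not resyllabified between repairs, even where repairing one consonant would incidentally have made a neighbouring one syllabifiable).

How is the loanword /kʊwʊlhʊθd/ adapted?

Substitution: /k/ → /p/, giving /pʊwʊlhʊθd/.
The consonants /l/, /θ/, /d/ cannot be parsed into a legal (C)V(N) syllable (only a nasal (/m/, /n/, or /ŋ/) is licensed in coda position; onsets are limited to one consonant).
Epenthesis after each stranded consonant: /l/ → /lʊ/, /θ/ → /θʊ/, /d/ → /dʊ/.

pʊwʊlʊhʊθʊdʊ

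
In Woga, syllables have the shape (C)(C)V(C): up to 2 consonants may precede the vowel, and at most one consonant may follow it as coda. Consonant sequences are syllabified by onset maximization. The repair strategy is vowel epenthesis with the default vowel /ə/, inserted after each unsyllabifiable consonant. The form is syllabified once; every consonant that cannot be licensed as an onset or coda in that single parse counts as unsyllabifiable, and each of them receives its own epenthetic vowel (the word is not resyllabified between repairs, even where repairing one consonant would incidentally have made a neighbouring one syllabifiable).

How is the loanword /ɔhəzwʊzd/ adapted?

ɔhəzwʊzdə

The consonants /d/ cannot be parsed into a legal (C)(C)V(C) syllable (at most one coda consonant is licensed; onsets may contain at most 2 consonants).
Each unlicensed consonant becomes the onset of a new syllable: /d/ → /də/.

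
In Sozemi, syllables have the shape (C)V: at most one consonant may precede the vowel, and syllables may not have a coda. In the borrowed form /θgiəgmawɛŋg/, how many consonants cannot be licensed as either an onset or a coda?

4

The consonants /θ/, /g/, /ŋ/, /g/ cannot be parsed into a legal (C)V syllable (no codas are permitted; onsets are limited to one consonant).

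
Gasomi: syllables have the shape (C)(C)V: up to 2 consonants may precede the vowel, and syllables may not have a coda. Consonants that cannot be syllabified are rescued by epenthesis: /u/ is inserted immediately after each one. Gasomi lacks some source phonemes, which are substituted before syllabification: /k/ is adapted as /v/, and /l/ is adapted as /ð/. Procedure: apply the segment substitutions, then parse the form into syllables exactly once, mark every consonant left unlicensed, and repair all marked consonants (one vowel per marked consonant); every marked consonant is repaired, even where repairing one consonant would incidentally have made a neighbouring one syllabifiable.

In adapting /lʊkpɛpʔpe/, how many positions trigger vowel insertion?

After substitution the input is /ðʊvpɛpʔpe/.
The unsyllabifiable consonants are /p/; each receives one epenthetic vowel.

1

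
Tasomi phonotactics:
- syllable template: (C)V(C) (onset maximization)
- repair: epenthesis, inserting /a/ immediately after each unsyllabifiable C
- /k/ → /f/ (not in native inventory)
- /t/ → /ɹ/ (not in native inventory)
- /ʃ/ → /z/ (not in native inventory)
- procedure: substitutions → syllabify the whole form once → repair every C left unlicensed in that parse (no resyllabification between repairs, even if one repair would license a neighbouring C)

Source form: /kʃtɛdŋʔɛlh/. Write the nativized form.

fazaɹɛdŋaʔɛlha

Substitution: /k/ → /f/, /ʃ/ → /z/, /t/ → /ɹ/, giving /fzɹɛdŋʔɛlh/.
Syllabifying with onset maximization leaves /f/, /z/, /ŋ/, /h/ stranded (at most one coda consonant is licensed; onsets are limited to one consonant).
Inserting the epenthetic vowel yields /f/ → /fa/, /z/ → /za/, /ŋ/ → /ŋa/, /h/ → /ha/.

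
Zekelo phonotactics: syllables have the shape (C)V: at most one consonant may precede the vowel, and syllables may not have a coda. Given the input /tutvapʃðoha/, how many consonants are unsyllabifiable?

3

The consonants /t/, /p/, /ʃ/ cannot be parsed into a legal (C)V syllable (no codas are permitted; onsets are limited to one consonant).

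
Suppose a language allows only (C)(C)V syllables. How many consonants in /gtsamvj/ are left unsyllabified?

4

Under (C)(C)V, the unsyllabifiable consonants are /g/, /m/, /v/, /j/ (no codas are permitted; onsets may contain at most 2 consonants).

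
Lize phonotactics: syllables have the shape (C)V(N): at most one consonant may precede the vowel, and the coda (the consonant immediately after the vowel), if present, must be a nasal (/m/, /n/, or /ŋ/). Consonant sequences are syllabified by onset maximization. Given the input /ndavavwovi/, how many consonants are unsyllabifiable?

The consonants /n/, /v/ cannot be parsed into a legal (C)V(N) syllable (only a nasal (/m/, /n/, or /ŋ/) is licensed in coda position; onsets are limited to one consonant).

2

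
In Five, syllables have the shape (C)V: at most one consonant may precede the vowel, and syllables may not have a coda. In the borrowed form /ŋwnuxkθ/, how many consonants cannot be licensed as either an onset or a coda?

5

Syllabifying with onset maximization leaves /ŋ/, /w/, /x/, /k/, /θ/ stranded (no codas are permitted; onsets are limited to one consonant).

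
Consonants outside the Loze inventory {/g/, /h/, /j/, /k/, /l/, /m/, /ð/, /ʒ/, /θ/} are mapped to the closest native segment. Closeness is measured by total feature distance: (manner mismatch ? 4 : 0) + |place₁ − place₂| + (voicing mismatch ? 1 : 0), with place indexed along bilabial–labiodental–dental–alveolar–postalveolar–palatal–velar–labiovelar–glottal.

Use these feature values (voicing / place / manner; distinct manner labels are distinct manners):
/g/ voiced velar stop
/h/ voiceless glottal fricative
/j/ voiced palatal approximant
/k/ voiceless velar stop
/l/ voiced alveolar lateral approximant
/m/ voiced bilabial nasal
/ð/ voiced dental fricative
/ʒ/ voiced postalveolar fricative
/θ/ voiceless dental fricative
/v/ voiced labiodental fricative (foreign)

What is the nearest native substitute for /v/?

/ð/ is closest: same manner (fricative), place distance 1 (labiodental→dental), same voicing; total 1. Next closest is /θ/ at distance 2.

ð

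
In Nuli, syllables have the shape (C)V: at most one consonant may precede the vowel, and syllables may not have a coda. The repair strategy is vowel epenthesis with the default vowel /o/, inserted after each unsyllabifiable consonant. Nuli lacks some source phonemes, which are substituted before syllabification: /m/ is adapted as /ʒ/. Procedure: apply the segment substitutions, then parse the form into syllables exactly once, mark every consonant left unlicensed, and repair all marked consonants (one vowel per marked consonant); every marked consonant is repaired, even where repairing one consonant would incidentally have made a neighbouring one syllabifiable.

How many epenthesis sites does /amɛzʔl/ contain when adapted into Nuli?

After substitution the input is /aʒɛzʔl/.
The unsyllabifiable consonants are /z/, /ʔ/, /l/; each receives one epenthetic vowel.

3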